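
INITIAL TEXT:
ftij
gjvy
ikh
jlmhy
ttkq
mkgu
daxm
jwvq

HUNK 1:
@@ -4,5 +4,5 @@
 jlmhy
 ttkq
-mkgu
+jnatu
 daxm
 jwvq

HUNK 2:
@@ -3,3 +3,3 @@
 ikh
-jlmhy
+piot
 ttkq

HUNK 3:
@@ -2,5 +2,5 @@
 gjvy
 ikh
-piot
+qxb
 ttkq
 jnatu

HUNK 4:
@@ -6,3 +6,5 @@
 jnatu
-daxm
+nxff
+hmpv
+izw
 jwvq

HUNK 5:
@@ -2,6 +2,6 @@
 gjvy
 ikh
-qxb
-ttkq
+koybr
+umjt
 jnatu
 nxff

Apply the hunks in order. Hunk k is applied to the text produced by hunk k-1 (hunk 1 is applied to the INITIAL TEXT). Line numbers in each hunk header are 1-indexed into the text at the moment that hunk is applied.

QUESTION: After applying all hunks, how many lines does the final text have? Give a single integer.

Hunk 1: at line 4 remove [mkgu] add [jnatu] -> 8 lines: ftij gjvy ikh jlmhy ttkq jnatu daxm jwvq
Hunk 2: at line 3 remove [jlmhy] add [piot] -> 8 lines: ftij gjvy ikh piot ttkq jnatu daxm jwvq
Hunk 3: at line 2 remove [piot] add [qxb] -> 8 lines: ftij gjvy ikh qxb ttkq jnatu daxm jwvq
Hunk 4: at line 6 remove [daxm] add [nxff,hmpv,izw] -> 10 lines: ftij gjvy ikh qxb ttkq jnatu nxff hmpv izw jwvq
Hunk 5: at line 2 remove [qxb,ttkq] add [koybr,umjt] -> 10 lines: ftij gjvy ikh koybr umjt jnatu nxff hmpv izw jwvq
Final line count: 10

Answer: 10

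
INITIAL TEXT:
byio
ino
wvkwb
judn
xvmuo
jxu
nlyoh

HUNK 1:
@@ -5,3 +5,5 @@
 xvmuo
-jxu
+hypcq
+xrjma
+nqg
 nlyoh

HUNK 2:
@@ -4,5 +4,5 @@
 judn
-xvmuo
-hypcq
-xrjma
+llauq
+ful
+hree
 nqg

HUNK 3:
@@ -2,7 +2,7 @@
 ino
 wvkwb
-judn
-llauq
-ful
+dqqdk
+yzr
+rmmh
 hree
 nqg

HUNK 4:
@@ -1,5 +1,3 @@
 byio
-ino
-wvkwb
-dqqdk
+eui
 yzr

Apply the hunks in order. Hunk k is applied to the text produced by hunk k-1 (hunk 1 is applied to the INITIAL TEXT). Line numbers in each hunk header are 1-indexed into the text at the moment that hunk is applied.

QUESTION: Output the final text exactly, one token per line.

Answer: byio
eui
yzr
rmmh
hree
nqg
nlyoh

Derivation:
Hunk 1: at line 5 remove [jxu] add [hypcq,xrjma,nqg] -> 9 lines: byio ino wvkwb judn xvmuo hypcq xrjma nqg nlyoh
Hunk 2: at line 4 remove [xvmuo,hypcq,xrjma] add [llauq,ful,hree] -> 9 lines: byio ino wvkwb judn llauq ful hree nqg nlyoh
Hunk 3: at line 2 remove [judn,llauq,ful] add [dqqdk,yzr,rmmh] -> 9 lines: byio ino wvkwb dqqdk yzr rmmh hree nqg nlyoh
Hunk 4: at line 1 remove [ino,wvkwb,dqqdk] add [eui] -> 7 lines: byio eui yzr rmmh hree nqg nlyoh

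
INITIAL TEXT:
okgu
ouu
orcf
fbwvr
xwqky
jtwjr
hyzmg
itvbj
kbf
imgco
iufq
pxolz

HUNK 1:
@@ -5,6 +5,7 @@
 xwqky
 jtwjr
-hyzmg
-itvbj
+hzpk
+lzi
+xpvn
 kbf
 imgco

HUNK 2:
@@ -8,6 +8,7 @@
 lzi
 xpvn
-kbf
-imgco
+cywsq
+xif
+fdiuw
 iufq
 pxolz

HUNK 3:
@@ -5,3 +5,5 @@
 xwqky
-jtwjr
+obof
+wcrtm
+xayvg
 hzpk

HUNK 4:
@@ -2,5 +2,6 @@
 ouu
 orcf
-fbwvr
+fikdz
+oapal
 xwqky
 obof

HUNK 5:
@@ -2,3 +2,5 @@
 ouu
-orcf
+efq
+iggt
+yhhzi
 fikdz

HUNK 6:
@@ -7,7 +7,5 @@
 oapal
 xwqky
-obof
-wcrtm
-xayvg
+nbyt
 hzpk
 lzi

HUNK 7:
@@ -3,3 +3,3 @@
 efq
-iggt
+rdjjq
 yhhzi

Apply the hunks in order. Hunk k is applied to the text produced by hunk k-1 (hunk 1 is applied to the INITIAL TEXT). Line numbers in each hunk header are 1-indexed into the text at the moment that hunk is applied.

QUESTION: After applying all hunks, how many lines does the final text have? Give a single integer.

Answer: 17

Derivation:
Hunk 1: at line 5 remove [hyzmg,itvbj] add [hzpk,lzi,xpvn] -> 13 lines: okgu ouu orcf fbwvr xwqky jtwjr hzpk lzi xpvn kbf imgco iufq pxolz
Hunk 2: at line 8 remove [kbf,imgco] add [cywsq,xif,fdiuw] -> 14 lines: okgu ouu orcf fbwvr xwqky jtwjr hzpk lzi xpvn cywsq xif fdiuw iufq pxolz
Hunk 3: at line 5 remove [jtwjr] add [obof,wcrtm,xayvg] -> 16 lines: okgu ouu orcf fbwvr xwqky obof wcrtm xayvg hzpk lzi xpvn cywsq xif fdiuw iufq pxolz
Hunk 4: at line 2 remove [fbwvr] add [fikdz,oapal] -> 17 lines: okgu ouu orcf fikdz oapal xwqky obof wcrtm xayvg hzpk lzi xpvn cywsq xif fdiuw iufq pxolz
Hunk 5: at line 2 remove [orcf] add [efq,iggt,yhhzi] -> 19 lines: okgu ouu efq iggt yhhzi fikdz oapal xwqky obof wcrtm xayvg hzpk lzi xpvn cywsq xif fdiuw iufq pxolz
Hunk 6: at line 7 remove [obof,wcrtm,xayvg] add [nbyt] -> 17 lines: okgu ouu efq iggt yhhzi fikdz oapal xwqky nbyt hzpk lzi xpvn cywsq xif fdiuw iufq pxolz
Hunk 7: at line 3 remove [iggt] add [rdjjq] -> 17 lines: okgu ouu efq rdjjq yhhzi fikdz oapal xwqky nbyt hzpk lzi xpvn cywsq xif fdiuw iufq pxolz
Final line count: 17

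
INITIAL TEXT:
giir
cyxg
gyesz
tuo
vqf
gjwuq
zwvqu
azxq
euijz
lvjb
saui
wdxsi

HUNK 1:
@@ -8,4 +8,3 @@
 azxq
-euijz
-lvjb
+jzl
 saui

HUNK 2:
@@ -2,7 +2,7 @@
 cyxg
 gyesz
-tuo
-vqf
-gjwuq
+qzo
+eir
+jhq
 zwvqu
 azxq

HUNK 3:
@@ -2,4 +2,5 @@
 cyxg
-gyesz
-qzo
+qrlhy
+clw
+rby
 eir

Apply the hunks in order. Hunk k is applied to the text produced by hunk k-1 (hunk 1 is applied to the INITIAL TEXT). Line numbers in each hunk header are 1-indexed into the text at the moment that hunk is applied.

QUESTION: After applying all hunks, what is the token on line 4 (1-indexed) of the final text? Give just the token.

Answer: clw

Derivation:
Hunk 1: at line 8 remove [euijz,lvjb] add [jzl] -> 11 lines: giir cyxg gyesz tuo vqf gjwuq zwvqu azxq jzl saui wdxsi
Hunk 2: at line 2 remove [tuo,vqf,gjwuq] add [qzo,eir,jhq] -> 11 lines: giir cyxg gyesz qzo eir jhq zwvqu azxq jzl saui wdxsi
Hunk 3: at line 2 remove [gyesz,qzo] add [qrlhy,clw,rby] -> 12 lines: giir cyxg qrlhy clw rby eir jhq zwvqu azxq jzl saui wdxsi
Final line 4: clw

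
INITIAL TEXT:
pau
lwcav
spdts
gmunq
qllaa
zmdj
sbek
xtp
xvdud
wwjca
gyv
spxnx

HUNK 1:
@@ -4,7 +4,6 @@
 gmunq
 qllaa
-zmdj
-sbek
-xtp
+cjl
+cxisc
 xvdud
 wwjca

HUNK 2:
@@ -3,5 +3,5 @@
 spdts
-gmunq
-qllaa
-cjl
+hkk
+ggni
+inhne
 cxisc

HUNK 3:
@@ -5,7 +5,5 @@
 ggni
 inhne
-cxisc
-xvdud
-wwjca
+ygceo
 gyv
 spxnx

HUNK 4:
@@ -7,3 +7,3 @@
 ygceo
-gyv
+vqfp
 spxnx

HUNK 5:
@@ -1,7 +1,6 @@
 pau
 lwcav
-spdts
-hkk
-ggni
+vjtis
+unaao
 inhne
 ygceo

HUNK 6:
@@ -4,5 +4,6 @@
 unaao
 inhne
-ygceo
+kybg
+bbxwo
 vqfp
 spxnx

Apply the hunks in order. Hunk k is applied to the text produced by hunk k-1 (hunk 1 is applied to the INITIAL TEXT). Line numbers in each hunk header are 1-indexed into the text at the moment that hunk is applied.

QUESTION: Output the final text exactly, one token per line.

Hunk 1: at line 4 remove [zmdj,sbek,xtp] add [cjl,cxisc] -> 11 lines: pau lwcav spdts gmunq qllaa cjl cxisc xvdud wwjca gyv spxnx
Hunk 2: at line 3 remove [gmunq,qllaa,cjl] add [hkk,ggni,inhne] -> 11 lines: pau lwcav spdts hkk ggni inhne cxisc xvdud wwjca gyv spxnx
Hunk 3: at line 5 remove [cxisc,xvdud,wwjca] add [ygceo] -> 9 lines: pau lwcav spdts hkk ggni inhne ygceo gyv spxnx
Hunk 4: at line 7 remove [gyv] add [vqfp] -> 9 lines: pau lwcav spdts hkk ggni inhne ygceo vqfp spxnx
Hunk 5: at line 1 remove [spdts,hkk,ggni] add [vjtis,unaao] -> 8 lines: pau lwcav vjtis unaao inhne ygceo vqfp spxnx
Hunk 6: at line 4 remove [ygceo] add [kybg,bbxwo] -> 9 lines: pau lwcav vjtis unaao inhne kybg bbxwo vqfp spxnx

Answer: pau
lwcav
vjtis
unaao
inhne
kybg
bbxwo
vqfp
spxnx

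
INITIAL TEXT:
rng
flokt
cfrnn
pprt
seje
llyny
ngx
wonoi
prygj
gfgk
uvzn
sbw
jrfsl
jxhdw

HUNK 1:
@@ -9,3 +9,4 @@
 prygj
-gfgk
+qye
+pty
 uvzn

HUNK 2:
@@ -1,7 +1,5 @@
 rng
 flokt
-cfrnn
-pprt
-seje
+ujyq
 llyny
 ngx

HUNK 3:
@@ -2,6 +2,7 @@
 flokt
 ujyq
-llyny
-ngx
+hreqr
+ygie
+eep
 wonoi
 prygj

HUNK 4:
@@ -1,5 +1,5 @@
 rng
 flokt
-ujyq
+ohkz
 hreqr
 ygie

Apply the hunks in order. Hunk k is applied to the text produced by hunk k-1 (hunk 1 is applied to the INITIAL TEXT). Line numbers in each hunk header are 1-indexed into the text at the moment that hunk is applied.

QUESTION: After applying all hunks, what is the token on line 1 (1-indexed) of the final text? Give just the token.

Hunk 1: at line 9 remove [gfgk] add [qye,pty] -> 15 lines: rng flokt cfrnn pprt seje llyny ngx wonoi prygj qye pty uvzn sbw jrfsl jxhdw
Hunk 2: at line 1 remove [cfrnn,pprt,seje] add [ujyq] -> 13 lines: rng flokt ujyq llyny ngx wonoi prygj qye pty uvzn sbw jrfsl jxhdw
Hunk 3: at line 2 remove [llyny,ngx] add [hreqr,ygie,eep] -> 14 lines: rng flokt ujyq hreqr ygie eep wonoi prygj qye pty uvzn sbw jrfsl jxhdw
Hunk 4: at line 1 remove [ujyq] add [ohkz] -> 14 lines: rng flokt ohkz hreqr ygie eep wonoi prygj qye pty uvzn sbw jrfsl jxhdw
Final line 1: rng

Answer: rng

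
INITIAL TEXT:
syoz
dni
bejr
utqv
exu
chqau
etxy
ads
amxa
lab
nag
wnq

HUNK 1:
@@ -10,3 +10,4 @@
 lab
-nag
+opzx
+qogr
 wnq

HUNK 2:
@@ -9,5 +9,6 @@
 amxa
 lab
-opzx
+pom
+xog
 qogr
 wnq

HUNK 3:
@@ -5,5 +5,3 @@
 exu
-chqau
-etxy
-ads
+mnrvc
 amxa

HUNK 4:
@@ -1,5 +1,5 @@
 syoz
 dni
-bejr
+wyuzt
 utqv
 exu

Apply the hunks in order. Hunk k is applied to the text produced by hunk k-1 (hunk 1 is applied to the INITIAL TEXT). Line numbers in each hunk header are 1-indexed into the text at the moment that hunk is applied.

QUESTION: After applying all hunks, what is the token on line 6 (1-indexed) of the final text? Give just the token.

Hunk 1: at line 10 remove [nag] add [opzx,qogr] -> 13 lines: syoz dni bejr utqv exu chqau etxy ads amxa lab opzx qogr wnq
Hunk 2: at line 9 remove [opzx] add [pom,xog] -> 14 lines: syoz dni bejr utqv exu chqau etxy ads amxa lab pom xog qogr wnq
Hunk 3: at line 5 remove [chqau,etxy,ads] add [mnrvc] -> 12 lines: syoz dni bejr utqv exu mnrvc amxa lab pom xog qogr wnq
Hunk 4: at line 1 remove [bejr] add [wyuzt] -> 12 lines: syoz dni wyuzt utqv exu mnrvc amxa lab pom xog qogr wnq
Final line 6: mnrvc

Answer: mnrvc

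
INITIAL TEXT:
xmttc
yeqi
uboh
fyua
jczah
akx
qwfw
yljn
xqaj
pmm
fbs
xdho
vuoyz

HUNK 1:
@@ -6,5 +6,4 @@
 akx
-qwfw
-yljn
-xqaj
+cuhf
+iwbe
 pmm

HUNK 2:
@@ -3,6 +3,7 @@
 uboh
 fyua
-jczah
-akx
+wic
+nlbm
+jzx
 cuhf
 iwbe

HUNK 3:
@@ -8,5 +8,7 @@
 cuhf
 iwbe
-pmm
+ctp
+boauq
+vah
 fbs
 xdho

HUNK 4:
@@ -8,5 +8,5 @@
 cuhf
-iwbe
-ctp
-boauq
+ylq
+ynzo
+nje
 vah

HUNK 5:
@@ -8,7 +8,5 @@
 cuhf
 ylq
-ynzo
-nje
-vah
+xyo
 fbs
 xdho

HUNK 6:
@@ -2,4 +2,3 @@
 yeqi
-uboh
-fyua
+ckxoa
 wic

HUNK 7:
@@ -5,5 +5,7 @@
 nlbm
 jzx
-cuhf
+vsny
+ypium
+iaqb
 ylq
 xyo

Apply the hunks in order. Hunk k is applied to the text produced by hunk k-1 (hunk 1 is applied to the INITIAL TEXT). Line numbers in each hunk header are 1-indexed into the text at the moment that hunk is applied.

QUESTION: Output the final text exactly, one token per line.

Answer: xmttc
yeqi
ckxoa
wic
nlbm
jzx
vsny
ypium
iaqb
ylq
xyo
fbs
xdho
vuoyz

Derivation:
Hunk 1: at line 6 remove [qwfw,yljn,xqaj] add [cuhf,iwbe] -> 12 lines: xmttc yeqi uboh fyua jczah akx cuhf iwbe pmm fbs xdho vuoyz
Hunk 2: at line 3 remove [jczah,akx] add [wic,nlbm,jzx] -> 13 lines: xmttc yeqi uboh fyua wic nlbm jzx cuhf iwbe pmm fbs xdho vuoyz
Hunk 3: at line 8 remove [pmm] add [ctp,boauq,vah] -> 15 lines: xmttc yeqi uboh fyua wic nlbm jzx cuhf iwbe ctp boauq vah fbs xdho vuoyz
Hunk 4: at line 8 remove [iwbe,ctp,boauq] add [ylq,ynzo,nje] -> 15 lines: xmttc yeqi uboh fyua wic nlbm jzx cuhf ylq ynzo nje vah fbs xdho vuoyz
Hunk 5: at line 8 remove [ynzo,nje,vah] add [xyo] -> 13 lines: xmttc yeqi uboh fyua wic nlbm jzx cuhf ylq xyo fbs xdho vuoyz
Hunk 6: at line 2 remove [uboh,fyua] add [ckxoa] -> 12 lines: xmttc yeqi ckxoa wic nlbm jzx cuhf ylq xyo fbs xdho vuoyz
Hunk 7: at line 5 remove [cuhf] add [vsny,ypium,iaqb] -> 14 lines: xmttc yeqi ckxoa wic nlbm jzx vsny ypium iaqb ylq xyo fbs xdho vuoyz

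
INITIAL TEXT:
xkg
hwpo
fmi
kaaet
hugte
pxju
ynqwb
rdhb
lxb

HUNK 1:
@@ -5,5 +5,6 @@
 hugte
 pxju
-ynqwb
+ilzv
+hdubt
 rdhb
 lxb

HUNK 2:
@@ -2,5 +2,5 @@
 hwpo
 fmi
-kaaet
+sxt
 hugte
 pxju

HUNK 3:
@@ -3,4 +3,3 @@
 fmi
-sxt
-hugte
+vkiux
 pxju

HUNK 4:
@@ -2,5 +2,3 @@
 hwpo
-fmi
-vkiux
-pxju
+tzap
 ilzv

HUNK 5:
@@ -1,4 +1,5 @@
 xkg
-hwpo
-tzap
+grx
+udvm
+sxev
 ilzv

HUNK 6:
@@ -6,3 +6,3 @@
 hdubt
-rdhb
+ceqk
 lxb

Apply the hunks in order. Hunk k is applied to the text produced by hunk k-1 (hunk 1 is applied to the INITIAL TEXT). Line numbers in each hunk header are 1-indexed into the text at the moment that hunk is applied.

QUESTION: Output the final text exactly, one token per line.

Answer: xkg
grx
udvm
sxev
ilzv
hdubt
ceqk
lxb

Derivation:
Hunk 1: at line 5 remove [ynqwb] add [ilzv,hdubt] -> 10 lines: xkg hwpo fmi kaaet hugte pxju ilzv hdubt rdhb lxb
Hunk 2: at line 2 remove [kaaet] add [sxt] -> 10 lines: xkg hwpo fmi sxt hugte pxju ilzv hdubt rdhb lxb
Hunk 3: at line 3 remove [sxt,hugte] add [vkiux] -> 9 lines: xkg hwpo fmi vkiux pxju ilzv hdubt rdhb lxb
Hunk 4: at line 2 remove [fmi,vkiux,pxju] add [tzap] -> 7 lines: xkg hwpo tzap ilzv hdubt rdhb lxb
Hunk 5: at line 1 remove [hwpo,tzap] add [grx,udvm,sxev] -> 8 lines: xkg grx udvm sxev ilzv hdubt rdhb lxb
Hunk 6: at line 6 remove [rdhb] add [ceqk] -> 8 lines: xkg grx udvm sxev ilzv hdubt ceqk lxb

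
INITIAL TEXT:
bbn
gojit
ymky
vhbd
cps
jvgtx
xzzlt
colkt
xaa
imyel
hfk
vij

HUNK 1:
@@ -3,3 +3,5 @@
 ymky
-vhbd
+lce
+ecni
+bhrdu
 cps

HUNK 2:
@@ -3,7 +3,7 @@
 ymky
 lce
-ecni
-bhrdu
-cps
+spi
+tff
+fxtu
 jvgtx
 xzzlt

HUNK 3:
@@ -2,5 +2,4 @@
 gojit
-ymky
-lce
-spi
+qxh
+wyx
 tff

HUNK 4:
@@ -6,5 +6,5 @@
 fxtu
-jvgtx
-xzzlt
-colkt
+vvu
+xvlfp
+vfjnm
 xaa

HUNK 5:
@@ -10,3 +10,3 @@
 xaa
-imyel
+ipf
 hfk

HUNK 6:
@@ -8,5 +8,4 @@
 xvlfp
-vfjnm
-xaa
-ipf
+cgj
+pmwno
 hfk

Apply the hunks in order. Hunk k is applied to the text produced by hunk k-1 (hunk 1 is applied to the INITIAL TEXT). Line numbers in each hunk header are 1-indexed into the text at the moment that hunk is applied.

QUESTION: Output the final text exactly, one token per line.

Hunk 1: at line 3 remove [vhbd] add [lce,ecni,bhrdu] -> 14 lines: bbn gojit ymky lce ecni bhrdu cps jvgtx xzzlt colkt xaa imyel hfk vij
Hunk 2: at line 3 remove [ecni,bhrdu,cps] add [spi,tff,fxtu] -> 14 lines: bbn gojit ymky lce spi tff fxtu jvgtx xzzlt colkt xaa imyel hfk vij
Hunk 3: at line 2 remove [ymky,lce,spi] add [qxh,wyx] -> 13 lines: bbn gojit qxh wyx tff fxtu jvgtx xzzlt colkt xaa imyel hfk vij
Hunk 4: at line 6 remove [jvgtx,xzzlt,colkt] add [vvu,xvlfp,vfjnm] -> 13 lines: bbn gojit qxh wyx tff fxtu vvu xvlfp vfjnm xaa imyel hfk vij
Hunk 5: at line 10 remove [imyel] add [ipf] -> 13 lines: bbn gojit qxh wyx tff fxtu vvu xvlfp vfjnm xaa ipf hfk vij
Hunk 6: at line 8 remove [vfjnm,xaa,ipf] add [cgj,pmwno] -> 12 lines: bbn gojit qxh wyx tff fxtu vvu xvlfp cgj pmwno hfk vij

Answer: bbn
gojit
qxh
wyx
tff
fxtu
vvu
xvlfp
cgj
pmwno
hfk
vij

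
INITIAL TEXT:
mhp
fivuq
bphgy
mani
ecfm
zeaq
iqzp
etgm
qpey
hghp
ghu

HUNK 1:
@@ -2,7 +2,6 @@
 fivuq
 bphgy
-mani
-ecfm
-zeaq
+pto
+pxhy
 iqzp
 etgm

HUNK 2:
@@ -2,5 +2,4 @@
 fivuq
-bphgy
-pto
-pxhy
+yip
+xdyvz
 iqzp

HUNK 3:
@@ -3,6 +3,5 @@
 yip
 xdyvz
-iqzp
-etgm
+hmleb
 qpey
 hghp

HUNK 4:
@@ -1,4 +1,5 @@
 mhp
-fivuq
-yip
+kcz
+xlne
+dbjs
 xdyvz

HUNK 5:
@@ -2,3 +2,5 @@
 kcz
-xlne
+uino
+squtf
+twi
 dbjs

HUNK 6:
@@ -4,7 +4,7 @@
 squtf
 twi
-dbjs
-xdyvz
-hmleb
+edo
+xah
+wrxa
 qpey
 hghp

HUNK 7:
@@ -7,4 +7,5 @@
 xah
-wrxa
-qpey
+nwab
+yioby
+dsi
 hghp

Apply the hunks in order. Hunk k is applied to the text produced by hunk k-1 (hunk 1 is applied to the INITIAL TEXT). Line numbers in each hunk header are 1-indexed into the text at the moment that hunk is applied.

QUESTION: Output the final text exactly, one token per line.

Hunk 1: at line 2 remove [mani,ecfm,zeaq] add [pto,pxhy] -> 10 lines: mhp fivuq bphgy pto pxhy iqzp etgm qpey hghp ghu
Hunk 2: at line 2 remove [bphgy,pto,pxhy] add [yip,xdyvz] -> 9 lines: mhp fivuq yip xdyvz iqzp etgm qpey hghp ghu
Hunk 3: at line 3 remove [iqzp,etgm] add [hmleb] -> 8 lines: mhp fivuq yip xdyvz hmleb qpey hghp ghu
Hunk 4: at line 1 remove [fivuq,yip] add [kcz,xlne,dbjs] -> 9 lines: mhp kcz xlne dbjs xdyvz hmleb qpey hghp ghu
Hunk 5: at line 2 remove [xlne] add [uino,squtf,twi] -> 11 lines: mhp kcz uino squtf twi dbjs xdyvz hmleb qpey hghp ghu
Hunk 6: at line 4 remove [dbjs,xdyvz,hmleb] add [edo,xah,wrxa] -> 11 lines: mhp kcz uino squtf twi edo xah wrxa qpey hghp ghu
Hunk 7: at line 7 remove [wrxa,qpey] add [nwab,yioby,dsi] -> 12 lines: mhp kcz uino squtf twi edo xah nwab yioby dsi hghp ghu

Answer: mhp
kcz
uino
squtf
twi
edo
xah
nwab
yioby
dsi
hghp
ghu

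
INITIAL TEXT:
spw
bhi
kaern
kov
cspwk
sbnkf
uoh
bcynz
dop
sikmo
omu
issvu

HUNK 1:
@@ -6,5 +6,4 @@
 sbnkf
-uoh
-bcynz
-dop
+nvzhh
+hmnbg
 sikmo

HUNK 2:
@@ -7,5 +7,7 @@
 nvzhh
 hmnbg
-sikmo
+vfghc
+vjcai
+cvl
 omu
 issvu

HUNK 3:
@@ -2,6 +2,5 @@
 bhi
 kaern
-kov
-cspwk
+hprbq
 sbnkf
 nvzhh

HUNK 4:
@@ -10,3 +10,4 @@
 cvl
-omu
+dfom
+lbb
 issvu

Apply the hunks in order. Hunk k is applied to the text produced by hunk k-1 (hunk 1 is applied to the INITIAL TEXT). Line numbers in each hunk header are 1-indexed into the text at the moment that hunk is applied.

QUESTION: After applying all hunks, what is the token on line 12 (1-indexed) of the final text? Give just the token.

Hunk 1: at line 6 remove [uoh,bcynz,dop] add [nvzhh,hmnbg] -> 11 lines: spw bhi kaern kov cspwk sbnkf nvzhh hmnbg sikmo omu issvu
Hunk 2: at line 7 remove [sikmo] add [vfghc,vjcai,cvl] -> 13 lines: spw bhi kaern kov cspwk sbnkf nvzhh hmnbg vfghc vjcai cvl omu issvu
Hunk 3: at line 2 remove [kov,cspwk] add [hprbq] -> 12 lines: spw bhi kaern hprbq sbnkf nvzhh hmnbg vfghc vjcai cvl omu issvu
Hunk 4: at line 10 remove [omu] add [dfom,lbb] -> 13 lines: spw bhi kaern hprbq sbnkf nvzhh hmnbg vfghc vjcai cvl dfom lbb issvu
Final line 12: lbb

Answer: lbb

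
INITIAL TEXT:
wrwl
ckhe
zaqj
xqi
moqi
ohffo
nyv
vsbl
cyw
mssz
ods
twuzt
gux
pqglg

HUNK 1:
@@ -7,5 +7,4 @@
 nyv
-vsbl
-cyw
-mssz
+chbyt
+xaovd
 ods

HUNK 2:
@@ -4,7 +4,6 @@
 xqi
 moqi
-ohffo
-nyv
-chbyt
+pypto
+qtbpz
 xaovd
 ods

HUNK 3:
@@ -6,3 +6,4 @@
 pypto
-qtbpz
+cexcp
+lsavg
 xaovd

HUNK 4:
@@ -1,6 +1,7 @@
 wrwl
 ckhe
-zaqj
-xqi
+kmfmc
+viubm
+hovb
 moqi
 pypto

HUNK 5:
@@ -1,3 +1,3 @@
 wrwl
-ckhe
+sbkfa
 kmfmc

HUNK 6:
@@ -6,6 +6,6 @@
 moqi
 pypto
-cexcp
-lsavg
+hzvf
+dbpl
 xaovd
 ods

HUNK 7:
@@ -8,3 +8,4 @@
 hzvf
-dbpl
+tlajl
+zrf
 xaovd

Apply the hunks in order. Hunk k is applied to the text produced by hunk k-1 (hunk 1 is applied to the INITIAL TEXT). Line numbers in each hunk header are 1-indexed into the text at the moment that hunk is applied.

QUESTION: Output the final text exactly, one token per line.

Hunk 1: at line 7 remove [vsbl,cyw,mssz] add [chbyt,xaovd] -> 13 lines: wrwl ckhe zaqj xqi moqi ohffo nyv chbyt xaovd ods twuzt gux pqglg
Hunk 2: at line 4 remove [ohffo,nyv,chbyt] add [pypto,qtbpz] -> 12 lines: wrwl ckhe zaqj xqi moqi pypto qtbpz xaovd ods twuzt gux pqglg
Hunk 3: at line 6 remove [qtbpz] add [cexcp,lsavg] -> 13 lines: wrwl ckhe zaqj xqi moqi pypto cexcp lsavg xaovd ods twuzt gux pqglg
Hunk 4: at line 1 remove [zaqj,xqi] add [kmfmc,viubm,hovb] -> 14 lines: wrwl ckhe kmfmc viubm hovb moqi pypto cexcp lsavg xaovd ods twuzt gux pqglg
Hunk 5: at line 1 remove [ckhe] add [sbkfa] -> 14 lines: wrwl sbkfa kmfmc viubm hovb moqi pypto cexcp lsavg xaovd ods twuzt gux pqglg
Hunk 6: at line 6 remove [cexcp,lsavg] add [hzvf,dbpl] -> 14 lines: wrwl sbkfa kmfmc viubm hovb moqi pypto hzvf dbpl xaovd ods twuzt gux pqglg
Hunk 7: at line 8 remove [dbpl] add [tlajl,zrf] -> 15 lines: wrwl sbkfa kmfmc viubm hovb moqi pypto hzvf tlajl zrf xaovd ods twuzt gux pqglg

Answer: wrwl
sbkfa
kmfmc
viubm
hovb
moqi
pypto
hzvf
tlajl
zrf
xaovd
ods
twuzt
gux
pqglg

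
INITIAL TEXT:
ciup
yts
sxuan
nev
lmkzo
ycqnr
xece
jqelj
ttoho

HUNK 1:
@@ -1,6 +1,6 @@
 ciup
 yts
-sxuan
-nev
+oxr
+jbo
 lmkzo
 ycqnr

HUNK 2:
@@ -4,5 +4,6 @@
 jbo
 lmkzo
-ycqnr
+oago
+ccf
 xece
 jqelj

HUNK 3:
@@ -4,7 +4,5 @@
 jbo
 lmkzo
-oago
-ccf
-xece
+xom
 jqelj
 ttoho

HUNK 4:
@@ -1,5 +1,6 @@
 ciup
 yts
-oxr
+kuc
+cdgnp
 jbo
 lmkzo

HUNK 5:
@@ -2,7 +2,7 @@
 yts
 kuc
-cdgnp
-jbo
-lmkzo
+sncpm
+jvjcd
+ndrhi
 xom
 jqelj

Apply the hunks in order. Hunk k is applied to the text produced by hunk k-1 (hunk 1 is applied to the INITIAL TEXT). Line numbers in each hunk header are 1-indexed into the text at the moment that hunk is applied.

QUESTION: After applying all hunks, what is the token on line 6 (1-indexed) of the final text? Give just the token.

Hunk 1: at line 1 remove [sxuan,nev] add [oxr,jbo] -> 9 lines: ciup yts oxr jbo lmkzo ycqnr xece jqelj ttoho
Hunk 2: at line 4 remove [ycqnr] add [oago,ccf] -> 10 lines: ciup yts oxr jbo lmkzo oago ccf xece jqelj ttoho
Hunk 3: at line 4 remove [oago,ccf,xece] add [xom] -> 8 lines: ciup yts oxr jbo lmkzo xom jqelj ttoho
Hunk 4: at line 1 remove [oxr] add [kuc,cdgnp] -> 9 lines: ciup yts kuc cdgnp jbo lmkzo xom jqelj ttoho
Hunk 5: at line 2 remove [cdgnp,jbo,lmkzo] add [sncpm,jvjcd,ndrhi] -> 9 lines: ciup yts kuc sncpm jvjcd ndrhi xom jqelj ttoho
Final line 6: ndrhi

Answer: ndrhi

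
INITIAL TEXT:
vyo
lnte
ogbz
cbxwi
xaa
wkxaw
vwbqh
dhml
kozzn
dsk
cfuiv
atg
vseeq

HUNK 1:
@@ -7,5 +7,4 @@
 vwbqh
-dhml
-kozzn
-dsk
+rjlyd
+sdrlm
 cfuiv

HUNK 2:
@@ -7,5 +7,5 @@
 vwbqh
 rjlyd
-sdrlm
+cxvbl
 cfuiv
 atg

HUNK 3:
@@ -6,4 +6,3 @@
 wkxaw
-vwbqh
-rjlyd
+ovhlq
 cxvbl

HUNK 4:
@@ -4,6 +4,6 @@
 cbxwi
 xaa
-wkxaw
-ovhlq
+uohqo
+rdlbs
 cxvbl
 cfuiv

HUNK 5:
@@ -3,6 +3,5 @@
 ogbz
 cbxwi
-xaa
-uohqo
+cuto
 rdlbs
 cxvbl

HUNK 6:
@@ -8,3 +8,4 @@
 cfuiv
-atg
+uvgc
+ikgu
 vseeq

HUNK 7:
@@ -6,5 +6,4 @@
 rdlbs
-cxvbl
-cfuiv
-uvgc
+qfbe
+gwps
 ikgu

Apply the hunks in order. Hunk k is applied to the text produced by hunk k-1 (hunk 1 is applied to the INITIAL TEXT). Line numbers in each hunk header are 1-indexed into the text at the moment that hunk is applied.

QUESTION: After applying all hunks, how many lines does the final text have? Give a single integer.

Hunk 1: at line 7 remove [dhml,kozzn,dsk] add [rjlyd,sdrlm] -> 12 lines: vyo lnte ogbz cbxwi xaa wkxaw vwbqh rjlyd sdrlm cfuiv atg vseeq
Hunk 2: at line 7 remove [sdrlm] add [cxvbl] -> 12 lines: vyo lnte ogbz cbxwi xaa wkxaw vwbqh rjlyd cxvbl cfuiv atg vseeq
Hunk 3: at line 6 remove [vwbqh,rjlyd] add [ovhlq] -> 11 lines: vyo lnte ogbz cbxwi xaa wkxaw ovhlq cxvbl cfuiv atg vseeq
Hunk 4: at line 4 remove [wkxaw,ovhlq] add [uohqo,rdlbs] -> 11 lines: vyo lnte ogbz cbxwi xaa uohqo rdlbs cxvbl cfuiv atg vseeq
Hunk 5: at line 3 remove [xaa,uohqo] add [cuto] -> 10 lines: vyo lnte ogbz cbxwi cuto rdlbs cxvbl cfuiv atg vseeq
Hunk 6: at line 8 remove [atg] add [uvgc,ikgu] -> 11 lines: vyo lnte ogbz cbxwi cuto rdlbs cxvbl cfuiv uvgc ikgu vseeq
Hunk 7: at line 6 remove [cxvbl,cfuiv,uvgc] add [qfbe,gwps] -> 10 lines: vyo lnte ogbz cbxwi cuto rdlbs qfbe gwps ikgu vseeq
Final line count: 10

Answer: 10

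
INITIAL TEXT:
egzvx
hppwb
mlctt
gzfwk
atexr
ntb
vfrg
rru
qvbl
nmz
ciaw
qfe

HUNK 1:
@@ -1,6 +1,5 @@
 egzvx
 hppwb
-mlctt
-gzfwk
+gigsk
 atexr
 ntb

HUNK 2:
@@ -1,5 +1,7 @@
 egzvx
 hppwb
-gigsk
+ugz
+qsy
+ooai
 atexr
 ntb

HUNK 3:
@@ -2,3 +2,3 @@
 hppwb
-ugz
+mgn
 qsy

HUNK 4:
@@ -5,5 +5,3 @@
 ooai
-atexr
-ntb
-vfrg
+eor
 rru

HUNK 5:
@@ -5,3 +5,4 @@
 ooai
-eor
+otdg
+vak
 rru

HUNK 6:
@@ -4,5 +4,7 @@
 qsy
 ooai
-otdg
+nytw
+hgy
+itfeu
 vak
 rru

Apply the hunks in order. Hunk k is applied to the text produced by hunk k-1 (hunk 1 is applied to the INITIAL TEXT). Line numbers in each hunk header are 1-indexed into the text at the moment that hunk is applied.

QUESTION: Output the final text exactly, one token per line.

Hunk 1: at line 1 remove [mlctt,gzfwk] add [gigsk] -> 11 lines: egzvx hppwb gigsk atexr ntb vfrg rru qvbl nmz ciaw qfe
Hunk 2: at line 1 remove [gigsk] add [ugz,qsy,ooai] -> 13 lines: egzvx hppwb ugz qsy ooai atexr ntb vfrg rru qvbl nmz ciaw qfe
Hunk 3: at line 2 remove [ugz] add [mgn] -> 13 lines: egzvx hppwb mgn qsy ooai atexr ntb vfrg rru qvbl nmz ciaw qfe
Hunk 4: at line 5 remove [atexr,ntb,vfrg] add [eor] -> 11 lines: egzvx hppwb mgn qsy ooai eor rru qvbl nmz ciaw qfe
Hunk 5: at line 5 remove [eor] add [otdg,vak] -> 12 lines: egzvx hppwb mgn qsy ooai otdg vak rru qvbl nmz ciaw qfe
Hunk 6: at line 4 remove [otdg] add [nytw,hgy,itfeu] -> 14 lines: egzvx hppwb mgn qsy ooai nytw hgy itfeu vak rru qvbl nmz ciaw qfe

Answer: egzvx
hppwb
mgn
qsy
ooai
nytw
hgy
itfeu
vak
rru
qvbl
nmz
ciaw
qfe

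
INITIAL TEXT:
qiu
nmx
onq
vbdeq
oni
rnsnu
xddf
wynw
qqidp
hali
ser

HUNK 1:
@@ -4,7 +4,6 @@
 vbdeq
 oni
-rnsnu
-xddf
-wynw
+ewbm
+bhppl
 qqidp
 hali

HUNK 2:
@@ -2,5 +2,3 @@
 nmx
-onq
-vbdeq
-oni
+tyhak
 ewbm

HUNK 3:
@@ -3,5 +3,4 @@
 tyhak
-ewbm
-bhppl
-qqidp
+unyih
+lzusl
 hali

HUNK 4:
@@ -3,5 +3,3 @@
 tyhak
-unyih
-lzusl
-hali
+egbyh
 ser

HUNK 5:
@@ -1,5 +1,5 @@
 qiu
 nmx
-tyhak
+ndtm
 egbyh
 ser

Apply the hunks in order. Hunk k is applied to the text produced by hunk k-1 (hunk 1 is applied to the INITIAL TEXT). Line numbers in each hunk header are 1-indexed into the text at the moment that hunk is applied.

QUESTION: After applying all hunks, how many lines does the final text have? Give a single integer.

Answer: 5

Derivation:
Hunk 1: at line 4 remove [rnsnu,xddf,wynw] add [ewbm,bhppl] -> 10 lines: qiu nmx onq vbdeq oni ewbm bhppl qqidp hali ser
Hunk 2: at line 2 remove [onq,vbdeq,oni] add [tyhak] -> 8 lines: qiu nmx tyhak ewbm bhppl qqidp hali ser
Hunk 3: at line 3 remove [ewbm,bhppl,qqidp] add [unyih,lzusl] -> 7 lines: qiu nmx tyhak unyih lzusl hali ser
Hunk 4: at line 3 remove [unyih,lzusl,hali] add [egbyh] -> 5 lines: qiu nmx tyhak egbyh ser
Hunk 5: at line 1 remove [tyhak] add [ndtm] -> 5 lines: qiu nmx ndtm egbyh ser
Final line count: 5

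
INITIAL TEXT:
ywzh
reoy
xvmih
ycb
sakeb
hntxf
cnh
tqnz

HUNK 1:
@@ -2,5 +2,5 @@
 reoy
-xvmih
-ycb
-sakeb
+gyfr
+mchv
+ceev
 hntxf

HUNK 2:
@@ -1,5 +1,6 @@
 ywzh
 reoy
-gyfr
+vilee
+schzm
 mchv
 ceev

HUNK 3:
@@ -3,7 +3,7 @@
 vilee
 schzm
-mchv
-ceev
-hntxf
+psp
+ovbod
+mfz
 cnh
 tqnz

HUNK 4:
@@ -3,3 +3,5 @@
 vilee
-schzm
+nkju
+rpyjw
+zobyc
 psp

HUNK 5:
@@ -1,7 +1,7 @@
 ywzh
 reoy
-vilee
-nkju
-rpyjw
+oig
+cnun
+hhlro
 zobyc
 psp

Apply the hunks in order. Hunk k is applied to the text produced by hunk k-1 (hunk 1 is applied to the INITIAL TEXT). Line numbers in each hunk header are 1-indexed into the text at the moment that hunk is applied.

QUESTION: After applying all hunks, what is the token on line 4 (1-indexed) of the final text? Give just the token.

Hunk 1: at line 2 remove [xvmih,ycb,sakeb] add [gyfr,mchv,ceev] -> 8 lines: ywzh reoy gyfr mchv ceev hntxf cnh tqnz
Hunk 2: at line 1 remove [gyfr] add [vilee,schzm] -> 9 lines: ywzh reoy vilee schzm mchv ceev hntxf cnh tqnz
Hunk 3: at line 3 remove [mchv,ceev,hntxf] add [psp,ovbod,mfz] -> 9 lines: ywzh reoy vilee schzm psp ovbod mfz cnh tqnz
Hunk 4: at line 3 remove [schzm] add [nkju,rpyjw,zobyc] -> 11 lines: ywzh reoy vilee nkju rpyjw zobyc psp ovbod mfz cnh tqnz
Hunk 5: at line 1 remove [vilee,nkju,rpyjw] add [oig,cnun,hhlro] -> 11 lines: ywzh reoy oig cnun hhlro zobyc psp ovbod mfz cnh tqnz
Final line 4: cnun

Answer: cnun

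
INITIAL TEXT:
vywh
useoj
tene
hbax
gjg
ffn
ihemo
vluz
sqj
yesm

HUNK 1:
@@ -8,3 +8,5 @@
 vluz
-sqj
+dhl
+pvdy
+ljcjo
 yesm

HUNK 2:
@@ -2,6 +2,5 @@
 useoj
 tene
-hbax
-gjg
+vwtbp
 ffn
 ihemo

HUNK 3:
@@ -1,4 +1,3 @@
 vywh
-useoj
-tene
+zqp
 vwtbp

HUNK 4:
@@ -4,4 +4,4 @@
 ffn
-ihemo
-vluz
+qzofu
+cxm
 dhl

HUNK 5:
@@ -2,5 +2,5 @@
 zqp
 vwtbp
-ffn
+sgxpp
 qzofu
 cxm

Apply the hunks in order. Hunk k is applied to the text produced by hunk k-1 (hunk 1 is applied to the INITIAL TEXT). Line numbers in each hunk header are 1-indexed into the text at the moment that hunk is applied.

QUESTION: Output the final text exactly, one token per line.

Hunk 1: at line 8 remove [sqj] add [dhl,pvdy,ljcjo] -> 12 lines: vywh useoj tene hbax gjg ffn ihemo vluz dhl pvdy ljcjo yesm
Hunk 2: at line 2 remove [hbax,gjg] add [vwtbp] -> 11 lines: vywh useoj tene vwtbp ffn ihemo vluz dhl pvdy ljcjo yesm
Hunk 3: at line 1 remove [useoj,tene] add [zqp] -> 10 lines: vywh zqp vwtbp ffn ihemo vluz dhl pvdy ljcjo yesm
Hunk 4: at line 4 remove [ihemo,vluz] add [qzofu,cxm] -> 10 lines: vywh zqp vwtbp ffn qzofu cxm dhl pvdy ljcjo yesm
Hunk 5: at line 2 remove [ffn] add [sgxpp] -> 10 lines: vywh zqp vwtbp sgxpp qzofu cxm dhl pvdy ljcjo yesm

Answer: vywh
zqp
vwtbp
sgxpp
qzofu
cxm
dhl
pvdy
ljcjo
yesm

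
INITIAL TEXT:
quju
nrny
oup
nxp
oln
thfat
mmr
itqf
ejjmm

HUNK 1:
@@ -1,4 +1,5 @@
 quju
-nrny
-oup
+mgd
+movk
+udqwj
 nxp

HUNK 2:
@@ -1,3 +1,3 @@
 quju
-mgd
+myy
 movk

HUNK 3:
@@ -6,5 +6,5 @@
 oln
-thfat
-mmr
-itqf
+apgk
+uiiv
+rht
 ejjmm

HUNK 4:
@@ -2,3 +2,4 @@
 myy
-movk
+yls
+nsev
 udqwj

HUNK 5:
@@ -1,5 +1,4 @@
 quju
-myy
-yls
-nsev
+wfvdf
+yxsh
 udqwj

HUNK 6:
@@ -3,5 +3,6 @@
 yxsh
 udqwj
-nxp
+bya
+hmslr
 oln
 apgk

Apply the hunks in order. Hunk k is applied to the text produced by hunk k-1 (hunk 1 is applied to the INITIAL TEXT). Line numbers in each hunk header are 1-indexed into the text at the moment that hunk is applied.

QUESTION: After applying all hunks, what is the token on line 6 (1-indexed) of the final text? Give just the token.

Answer: hmslr

Derivation:
Hunk 1: at line 1 remove [nrny,oup] add [mgd,movk,udqwj] -> 10 lines: quju mgd movk udqwj nxp oln thfat mmr itqf ejjmm
Hunk 2: at line 1 remove [mgd] add [myy] -> 10 lines: quju myy movk udqwj nxp oln thfat mmr itqf ejjmm
Hunk 3: at line 6 remove [thfat,mmr,itqf] add [apgk,uiiv,rht] -> 10 lines: quju myy movk udqwj nxp oln apgk uiiv rht ejjmm
Hunk 4: at line 2 remove [movk] add [yls,nsev] -> 11 lines: quju myy yls nsev udqwj nxp oln apgk uiiv rht ejjmm
Hunk 5: at line 1 remove [myy,yls,nsev] add [wfvdf,yxsh] -> 10 lines: quju wfvdf yxsh udqwj nxp oln apgk uiiv rht ejjmm
Hunk 6: at line 3 remove [nxp] add [bya,hmslr] -> 11 lines: quju wfvdf yxsh udqwj bya hmslr oln apgk uiiv rht ejjmm
Final line 6: hmslr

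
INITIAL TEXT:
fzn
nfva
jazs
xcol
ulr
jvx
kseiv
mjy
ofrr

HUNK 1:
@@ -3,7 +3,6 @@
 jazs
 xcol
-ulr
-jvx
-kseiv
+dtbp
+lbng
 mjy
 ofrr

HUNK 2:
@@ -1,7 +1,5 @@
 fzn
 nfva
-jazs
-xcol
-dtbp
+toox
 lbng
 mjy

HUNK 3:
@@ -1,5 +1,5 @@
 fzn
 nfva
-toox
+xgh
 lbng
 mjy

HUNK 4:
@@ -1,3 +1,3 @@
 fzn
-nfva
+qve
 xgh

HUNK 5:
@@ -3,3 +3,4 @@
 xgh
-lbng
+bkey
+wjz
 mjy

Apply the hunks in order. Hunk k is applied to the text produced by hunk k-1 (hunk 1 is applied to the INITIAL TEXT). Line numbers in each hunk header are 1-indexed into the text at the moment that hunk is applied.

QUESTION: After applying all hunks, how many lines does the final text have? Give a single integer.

Hunk 1: at line 3 remove [ulr,jvx,kseiv] add [dtbp,lbng] -> 8 lines: fzn nfva jazs xcol dtbp lbng mjy ofrr
Hunk 2: at line 1 remove [jazs,xcol,dtbp] add [toox] -> 6 lines: fzn nfva toox lbng mjy ofrr
Hunk 3: at line 1 remove [toox] add [xgh] -> 6 lines: fzn nfva xgh lbng mjy ofrr
Hunk 4: at line 1 remove [nfva] add [qve] -> 6 lines: fzn qve xgh lbng mjy ofrr
Hunk 5: at line 3 remove [lbng] add [bkey,wjz] -> 7 lines: fzn qve xgh bkey wjz mjy ofrr
Final line count: 7

Answer: 7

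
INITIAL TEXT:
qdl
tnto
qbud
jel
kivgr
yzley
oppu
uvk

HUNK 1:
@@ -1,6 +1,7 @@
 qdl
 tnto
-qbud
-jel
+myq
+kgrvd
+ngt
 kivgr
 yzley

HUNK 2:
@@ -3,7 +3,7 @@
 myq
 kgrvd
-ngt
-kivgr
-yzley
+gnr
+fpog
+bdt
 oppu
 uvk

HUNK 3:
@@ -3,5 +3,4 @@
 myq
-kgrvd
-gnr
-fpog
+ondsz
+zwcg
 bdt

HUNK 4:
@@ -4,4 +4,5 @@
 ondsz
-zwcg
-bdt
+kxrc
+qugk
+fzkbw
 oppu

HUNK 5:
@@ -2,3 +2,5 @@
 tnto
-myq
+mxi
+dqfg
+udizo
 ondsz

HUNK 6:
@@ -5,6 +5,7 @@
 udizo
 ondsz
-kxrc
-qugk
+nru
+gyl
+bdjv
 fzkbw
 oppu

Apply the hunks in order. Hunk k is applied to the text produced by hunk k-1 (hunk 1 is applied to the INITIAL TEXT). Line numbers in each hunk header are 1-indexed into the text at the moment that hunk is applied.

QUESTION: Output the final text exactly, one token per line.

Hunk 1: at line 1 remove [qbud,jel] add [myq,kgrvd,ngt] -> 9 lines: qdl tnto myq kgrvd ngt kivgr yzley oppu uvk
Hunk 2: at line 3 remove [ngt,kivgr,yzley] add [gnr,fpog,bdt] -> 9 lines: qdl tnto myq kgrvd gnr fpog bdt oppu uvk
Hunk 3: at line 3 remove [kgrvd,gnr,fpog] add [ondsz,zwcg] -> 8 lines: qdl tnto myq ondsz zwcg bdt oppu uvk
Hunk 4: at line 4 remove [zwcg,bdt] add [kxrc,qugk,fzkbw] -> 9 lines: qdl tnto myq ondsz kxrc qugk fzkbw oppu uvk
Hunk 5: at line 2 remove [myq] add [mxi,dqfg,udizo] -> 11 lines: qdl tnto mxi dqfg udizo ondsz kxrc qugk fzkbw oppu uvk
Hunk 6: at line 5 remove [kxrc,qugk] add [nru,gyl,bdjv] -> 12 lines: qdl tnto mxi dqfg udizo ondsz nru gyl bdjv fzkbw oppu uvk

Answer: qdl
tnto
mxi
dqfg
udizo
ondsz
nru
gyl
bdjv
fzkbw
oppu
uvk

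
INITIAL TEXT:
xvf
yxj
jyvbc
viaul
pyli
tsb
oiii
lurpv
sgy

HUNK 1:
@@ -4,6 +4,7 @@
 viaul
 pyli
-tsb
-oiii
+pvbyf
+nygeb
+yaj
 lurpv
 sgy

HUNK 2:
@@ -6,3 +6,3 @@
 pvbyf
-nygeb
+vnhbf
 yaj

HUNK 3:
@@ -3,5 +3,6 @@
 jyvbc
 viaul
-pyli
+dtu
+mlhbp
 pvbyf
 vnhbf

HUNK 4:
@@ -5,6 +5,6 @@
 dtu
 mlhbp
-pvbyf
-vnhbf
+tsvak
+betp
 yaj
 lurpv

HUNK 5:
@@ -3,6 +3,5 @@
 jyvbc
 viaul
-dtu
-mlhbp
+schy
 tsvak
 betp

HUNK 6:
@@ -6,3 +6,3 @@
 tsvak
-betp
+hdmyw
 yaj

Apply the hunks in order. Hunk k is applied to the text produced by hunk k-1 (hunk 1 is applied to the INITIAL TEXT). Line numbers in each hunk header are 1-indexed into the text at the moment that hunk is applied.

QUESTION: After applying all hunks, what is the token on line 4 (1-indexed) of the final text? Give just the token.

Answer: viaul

Derivation:
Hunk 1: at line 4 remove [tsb,oiii] add [pvbyf,nygeb,yaj] -> 10 lines: xvf yxj jyvbc viaul pyli pvbyf nygeb yaj lurpv sgy
Hunk 2: at line 6 remove [nygeb] add [vnhbf] -> 10 lines: xvf yxj jyvbc viaul pyli pvbyf vnhbf yaj lurpv sgy
Hunk 3: at line 3 remove [pyli] add [dtu,mlhbp] -> 11 lines: xvf yxj jyvbc viaul dtu mlhbp pvbyf vnhbf yaj lurpv sgy
Hunk 4: at line 5 remove [pvbyf,vnhbf] add [tsvak,betp] -> 11 lines: xvf yxj jyvbc viaul dtu mlhbp tsvak betp yaj lurpv sgy
Hunk 5: at line 3 remove [dtu,mlhbp] add [schy] -> 10 lines: xvf yxj jyvbc viaul schy tsvak betp yaj lurpv sgy
Hunk 6: at line 6 remove [betp] add [hdmyw] -> 10 lines: xvf yxj jyvbc viaul schy tsvak hdmyw yaj lurpv sgy
Final line 4: viaul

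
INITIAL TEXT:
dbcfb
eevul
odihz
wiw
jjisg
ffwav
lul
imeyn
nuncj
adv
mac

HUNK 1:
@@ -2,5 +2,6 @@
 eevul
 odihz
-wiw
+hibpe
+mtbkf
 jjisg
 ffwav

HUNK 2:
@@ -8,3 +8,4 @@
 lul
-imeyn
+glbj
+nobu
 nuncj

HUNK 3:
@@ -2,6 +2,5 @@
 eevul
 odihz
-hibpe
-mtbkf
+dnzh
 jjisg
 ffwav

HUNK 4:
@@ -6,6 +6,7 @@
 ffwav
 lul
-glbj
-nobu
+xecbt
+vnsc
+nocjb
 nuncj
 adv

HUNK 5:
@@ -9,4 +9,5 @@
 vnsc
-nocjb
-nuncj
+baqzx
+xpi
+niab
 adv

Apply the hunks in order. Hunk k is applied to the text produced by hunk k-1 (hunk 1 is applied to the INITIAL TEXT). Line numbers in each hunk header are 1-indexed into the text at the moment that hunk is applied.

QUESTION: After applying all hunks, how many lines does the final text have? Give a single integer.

Answer: 14

Derivation:
Hunk 1: at line 2 remove [wiw] add [hibpe,mtbkf] -> 12 lines: dbcfb eevul odihz hibpe mtbkf jjisg ffwav lul imeyn nuncj adv mac
Hunk 2: at line 8 remove [imeyn] add [glbj,nobu] -> 13 lines: dbcfb eevul odihz hibpe mtbkf jjisg ffwav lul glbj nobu nuncj adv mac
Hunk 3: at line 2 remove [hibpe,mtbkf] add [dnzh] -> 12 lines: dbcfb eevul odihz dnzh jjisg ffwav lul glbj nobu nuncj adv mac
Hunk 4: at line 6 remove [glbj,nobu] add [xecbt,vnsc,nocjb] -> 13 lines: dbcfb eevul odihz dnzh jjisg ffwav lul xecbt vnsc nocjb nuncj adv mac
Hunk 5: at line 9 remove [nocjb,nuncj] add [baqzx,xpi,niab] -> 14 lines: dbcfb eevul odihz dnzh jjisg ffwav lul xecbt vnsc baqzx xpi niab adv mac
Final line count: 14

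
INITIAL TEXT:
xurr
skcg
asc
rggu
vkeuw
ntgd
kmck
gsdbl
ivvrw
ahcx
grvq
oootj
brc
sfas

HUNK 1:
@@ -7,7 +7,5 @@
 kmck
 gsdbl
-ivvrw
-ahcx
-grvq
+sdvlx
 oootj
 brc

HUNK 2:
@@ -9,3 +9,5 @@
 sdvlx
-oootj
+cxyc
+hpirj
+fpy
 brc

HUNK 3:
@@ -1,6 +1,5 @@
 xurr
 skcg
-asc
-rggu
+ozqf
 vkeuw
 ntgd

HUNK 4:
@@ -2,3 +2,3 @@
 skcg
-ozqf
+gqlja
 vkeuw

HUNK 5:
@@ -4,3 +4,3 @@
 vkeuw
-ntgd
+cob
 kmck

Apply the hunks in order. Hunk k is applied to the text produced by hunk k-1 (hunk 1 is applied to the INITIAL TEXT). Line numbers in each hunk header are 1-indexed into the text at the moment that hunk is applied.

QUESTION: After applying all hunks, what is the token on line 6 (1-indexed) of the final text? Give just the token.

Answer: kmck

Derivation:
Hunk 1: at line 7 remove [ivvrw,ahcx,grvq] add [sdvlx] -> 12 lines: xurr skcg asc rggu vkeuw ntgd kmck gsdbl sdvlx oootj brc sfas
Hunk 2: at line 9 remove [oootj] add [cxyc,hpirj,fpy] -> 14 lines: xurr skcg asc rggu vkeuw ntgd kmck gsdbl sdvlx cxyc hpirj fpy brc sfas
Hunk 3: at line 1 remove [asc,rggu] add [ozqf] -> 13 lines: xurr skcg ozqf vkeuw ntgd kmck gsdbl sdvlx cxyc hpirj fpy brc sfas
Hunk 4: at line 2 remove [ozqf] add [gqlja] -> 13 lines: xurr skcg gqlja vkeuw ntgd kmck gsdbl sdvlx cxyc hpirj fpy brc sfas
Hunk 5: at line 4 remove [ntgd] add [cob] -> 13 lines: xurr skcg gqlja vkeuw cob kmck gsdbl sdvlx cxyc hpirj fpy brc sfas
Final line 6: kmck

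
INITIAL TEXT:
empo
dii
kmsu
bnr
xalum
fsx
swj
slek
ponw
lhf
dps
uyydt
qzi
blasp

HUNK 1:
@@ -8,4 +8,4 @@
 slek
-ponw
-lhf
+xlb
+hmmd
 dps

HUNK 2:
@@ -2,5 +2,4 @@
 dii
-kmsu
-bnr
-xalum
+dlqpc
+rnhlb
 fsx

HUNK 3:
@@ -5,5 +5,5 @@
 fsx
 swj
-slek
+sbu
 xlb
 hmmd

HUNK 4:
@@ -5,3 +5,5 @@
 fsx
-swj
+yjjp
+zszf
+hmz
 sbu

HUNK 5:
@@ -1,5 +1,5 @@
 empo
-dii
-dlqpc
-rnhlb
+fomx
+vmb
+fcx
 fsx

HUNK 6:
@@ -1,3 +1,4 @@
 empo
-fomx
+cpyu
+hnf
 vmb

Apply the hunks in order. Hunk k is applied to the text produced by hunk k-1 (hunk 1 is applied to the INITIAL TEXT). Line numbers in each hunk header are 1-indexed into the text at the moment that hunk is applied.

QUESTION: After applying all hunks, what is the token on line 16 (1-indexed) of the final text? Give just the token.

Answer: blasp

Derivation:
Hunk 1: at line 8 remove [ponw,lhf] add [xlb,hmmd] -> 14 lines: empo dii kmsu bnr xalum fsx swj slek xlb hmmd dps uyydt qzi blasp
Hunk 2: at line 2 remove [kmsu,bnr,xalum] add [dlqpc,rnhlb] -> 13 lines: empo dii dlqpc rnhlb fsx swj slek xlb hmmd dps uyydt qzi blasp
Hunk 3: at line 5 remove [slek] add [sbu] -> 13 lines: empo dii dlqpc rnhlb fsx swj sbu xlb hmmd dps uyydt qzi blasp
Hunk 4: at line 5 remove [swj] add [yjjp,zszf,hmz] -> 15 lines: empo dii dlqpc rnhlb fsx yjjp zszf hmz sbu xlb hmmd dps uyydt qzi blasp
Hunk 5: at line 1 remove [dii,dlqpc,rnhlb] add [fomx,vmb,fcx] -> 15 lines: empo fomx vmb fcx fsx yjjp zszf hmz sbu xlb hmmd dps uyydt qzi blasp
Hunk 6: at line 1 remove [fomx] add [cpyu,hnf] -> 16 lines: empo cpyu hnf vmb fcx fsx yjjp zszf hmz sbu xlb hmmd dps uyydt qzi blasp
Final line 16: blasp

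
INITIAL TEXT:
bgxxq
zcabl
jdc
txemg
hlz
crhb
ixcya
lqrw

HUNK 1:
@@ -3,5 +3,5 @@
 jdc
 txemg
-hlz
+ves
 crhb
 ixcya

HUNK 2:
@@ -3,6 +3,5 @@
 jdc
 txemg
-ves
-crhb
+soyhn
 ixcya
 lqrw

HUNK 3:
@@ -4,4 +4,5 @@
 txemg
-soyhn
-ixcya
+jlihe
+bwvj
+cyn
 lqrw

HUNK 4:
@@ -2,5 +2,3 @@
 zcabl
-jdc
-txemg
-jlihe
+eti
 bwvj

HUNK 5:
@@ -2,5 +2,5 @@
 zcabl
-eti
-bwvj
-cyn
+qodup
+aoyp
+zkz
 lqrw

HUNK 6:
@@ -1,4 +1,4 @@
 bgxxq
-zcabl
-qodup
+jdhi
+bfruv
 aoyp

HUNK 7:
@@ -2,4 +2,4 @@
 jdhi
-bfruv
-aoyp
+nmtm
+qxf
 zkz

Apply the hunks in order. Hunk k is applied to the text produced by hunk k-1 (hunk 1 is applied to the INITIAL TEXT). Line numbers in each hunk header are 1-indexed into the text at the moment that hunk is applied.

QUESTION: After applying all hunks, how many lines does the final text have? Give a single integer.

Answer: 6

Derivation:
Hunk 1: at line 3 remove [hlz] add [ves] -> 8 lines: bgxxq zcabl jdc txemg ves crhb ixcya lqrw
Hunk 2: at line 3 remove [ves,crhb] add [soyhn] -> 7 lines: bgxxq zcabl jdc txemg soyhn ixcya lqrw
Hunk 3: at line 4 remove [soyhn,ixcya] add [jlihe,bwvj,cyn] -> 8 lines: bgxxq zcabl jdc txemg jlihe bwvj cyn lqrw
Hunk 4: at line 2 remove [jdc,txemg,jlihe] add [eti] -> 6 lines: bgxxq zcabl eti bwvj cyn lqrw
Hunk 5: at line 2 remove [eti,bwvj,cyn] add [qodup,aoyp,zkz] -> 6 lines: bgxxq zcabl qodup aoyp zkz lqrw
Hunk 6: at line 1 remove [zcabl,qodup] add [jdhi,bfruv] -> 6 lines: bgxxq jdhi bfruv aoyp zkz lqrw
Hunk 7: at line 2 remove [bfruv,aoyp] add [nmtm,qxf] -> 6 lines: bgxxq jdhi nmtm qxf zkz lqrw
Final line count: 6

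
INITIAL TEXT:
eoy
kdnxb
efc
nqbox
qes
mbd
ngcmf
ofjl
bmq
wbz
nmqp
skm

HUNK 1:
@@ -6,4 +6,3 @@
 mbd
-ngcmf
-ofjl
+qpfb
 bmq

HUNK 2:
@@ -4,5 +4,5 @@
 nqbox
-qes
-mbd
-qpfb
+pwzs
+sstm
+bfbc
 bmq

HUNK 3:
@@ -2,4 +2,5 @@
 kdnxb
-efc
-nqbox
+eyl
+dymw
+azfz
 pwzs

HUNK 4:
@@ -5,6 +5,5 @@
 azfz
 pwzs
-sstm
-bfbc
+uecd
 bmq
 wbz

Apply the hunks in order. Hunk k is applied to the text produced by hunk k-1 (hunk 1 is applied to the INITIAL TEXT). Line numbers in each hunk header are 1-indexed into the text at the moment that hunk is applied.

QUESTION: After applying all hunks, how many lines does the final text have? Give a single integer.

Hunk 1: at line 6 remove [ngcmf,ofjl] add [qpfb] -> 11 lines: eoy kdnxb efc nqbox qes mbd qpfb bmq wbz nmqp skm
Hunk 2: at line 4 remove [qes,mbd,qpfb] add [pwzs,sstm,bfbc] -> 11 lines: eoy kdnxb efc nqbox pwzs sstm bfbc bmq wbz nmqp skm
Hunk 3: at line 2 remove [efc,nqbox] add [eyl,dymw,azfz] -> 12 lines: eoy kdnxb eyl dymw azfz pwzs sstm bfbc bmq wbz nmqp skm
Hunk 4: at line 5 remove [sstm,bfbc] add [uecd] -> 11 lines: eoy kdnxb eyl dymw azfz pwzs uecd bmq wbz nmqp skm
Final line count: 11

Answer: 11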